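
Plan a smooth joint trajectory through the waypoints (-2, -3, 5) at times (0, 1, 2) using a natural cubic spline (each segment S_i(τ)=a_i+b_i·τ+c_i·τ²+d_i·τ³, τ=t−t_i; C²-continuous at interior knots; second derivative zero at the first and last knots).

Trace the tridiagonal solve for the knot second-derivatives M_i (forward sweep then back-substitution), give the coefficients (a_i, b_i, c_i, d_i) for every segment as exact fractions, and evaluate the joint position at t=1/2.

  seg 0: a=-2 b=-13/4 c=0 d=9/4
  seg 1: a=-3 b=7/2 c=27/4 d=-9/4
S(1/2) = -107/32

Δ: Δ0=-1, Δ1=8
row 1: diag=4, rhs=54; c'=1/4, d'=27/2
back: M1=27/2
M: M0=0, M1=27/2, M2=0
seg 0: a=-2, c=M0/2=0, d=(M1−M0)/(6·1)=9/4, b=Δ0−h0·(2M0+M1)/6=-13/4
seg 1: a=-3, c=M1/2=27/4, d=(M2−M1)/(6·1)=-9/4, b=Δ1−h1·(2M1+M2)/6=7/2
t_q=1/2 → seg 0, τ=1/2; S=-2+-13/4·τ+0·τ²+9/4·τ³=-107/32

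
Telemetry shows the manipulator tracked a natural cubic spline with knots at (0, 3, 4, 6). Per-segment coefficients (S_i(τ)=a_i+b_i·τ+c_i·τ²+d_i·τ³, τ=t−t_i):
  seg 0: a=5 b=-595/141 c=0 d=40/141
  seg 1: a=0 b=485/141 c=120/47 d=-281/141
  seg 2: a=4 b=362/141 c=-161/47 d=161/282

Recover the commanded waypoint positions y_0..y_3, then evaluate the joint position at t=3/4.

y_0=5 y_1=0 y_2=4 y_3=0
S(3/4) = 735/376

y_0 = S_0(0) = a_0 = 5
y_1 = S_1(0) = a_1 = 0
y_2 = S_2(0) = a_2 = 4
y_3 = S_2(2) = 0
t_q=3/4 is in segment 0 (τ=3/4); S_0(τ)=735/376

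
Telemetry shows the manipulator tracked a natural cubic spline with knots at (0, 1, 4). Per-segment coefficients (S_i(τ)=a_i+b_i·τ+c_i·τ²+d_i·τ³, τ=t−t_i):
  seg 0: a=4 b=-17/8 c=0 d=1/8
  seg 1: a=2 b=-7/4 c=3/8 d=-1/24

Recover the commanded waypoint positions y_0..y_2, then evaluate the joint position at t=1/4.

y_0=4 y_1=2 y_2=-1
S(1/4) = 1777/512

y_0 = S_0(0) = a_0 = 4
y_1 = S_1(0) = a_1 = 2
y_2 = S_1(3) = -1
t_q=1/4 is in segment 0 (τ=1/4); S_0(τ)=1777/512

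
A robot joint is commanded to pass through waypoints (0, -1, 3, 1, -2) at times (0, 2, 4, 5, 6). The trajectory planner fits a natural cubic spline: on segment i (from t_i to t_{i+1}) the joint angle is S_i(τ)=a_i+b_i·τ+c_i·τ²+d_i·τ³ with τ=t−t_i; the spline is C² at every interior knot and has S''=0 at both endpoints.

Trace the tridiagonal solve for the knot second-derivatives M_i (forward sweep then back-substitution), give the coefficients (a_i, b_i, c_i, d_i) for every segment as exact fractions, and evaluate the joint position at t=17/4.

  seg 0: a=0 b=-37/24 c=0 d=25/96
  seg 1: a=-1 b=19/12 c=25/16 d=-65/96
  seg 2: a=3 b=-7/24 c=-5/2 d=19/24
  seg 3: a=1 b=-35/12 c=-1/8 d=1/24
S(17/4) = 1425/512

Δ: Δ0=-1/2, Δ1=2, Δ2=-2, Δ3=-3
row 1: diag=8, rhs=15; c'=1/4, d'=15/8
row 2: denom=6−2·1/4=11/2; d'=(-24−2·15/8)/(11/2)=-111/22
row 3: denom=4−1·2/11=42/11; d'=(-6−1·-111/22)/(42/11)=-1/4
back: M3=-1/4
back: M2=-111/22−2/11·-1/4=-5
back: M1=15/8−1/4·-5=25/8
M: M0=0, M1=25/8, M2=-5, M3=-1/4, M4=0
seg 0: a=0, c=M0/2=0, d=(M1−M0)/(6·2)=25/96, b=Δ0−h0·(2M0+M1)/6=-37/24
seg 1: a=-1, c=M1/2=25/16, d=(M2−M1)/(6·2)=-65/96, b=Δ1−h1·(2M1+M2)/6=19/12
seg 2: a=3, c=M2/2=-5/2, d=(M3−M2)/(6·1)=19/24, b=Δ2−h2·(2M2+M3)/6=-7/24
seg 3: a=1, c=M3/2=-1/8, d=(M4−M3)/(6·1)=1/24, b=Δ3−h3·(2M3+M4)/6=-35/12
t_q=17/4 → seg 2, τ=1/4; S=3+-7/24·τ+-5/2·τ²+19/24·τ³=1425/512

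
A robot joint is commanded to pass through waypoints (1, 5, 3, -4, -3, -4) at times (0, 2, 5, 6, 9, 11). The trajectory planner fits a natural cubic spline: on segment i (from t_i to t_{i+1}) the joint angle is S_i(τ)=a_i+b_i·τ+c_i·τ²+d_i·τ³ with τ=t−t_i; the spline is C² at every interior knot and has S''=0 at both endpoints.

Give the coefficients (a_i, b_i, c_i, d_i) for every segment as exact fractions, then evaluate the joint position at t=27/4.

  seg 0: a=1 b=3235/1647 c=0 d=59/6588
  seg 1: a=5 b=3412/1647 c=59/1098 d=-9551/29646
  seg 2: a=3 b=-20767/3294 c=-4687/1647 d=787/366
  seg 3: a=-4 b=-9133/1647 c=11875/3294 d=-16261/29646
  seg 4: a=-3 b=4201/3294 c=-731/549 d=731/3294
S(27/4) = -149035/23424

Δ: Δ0=2, Δ1=-2/3, Δ2=-7, Δ3=1/3, Δ4=-1/2
row 1: diag=10, rhs=-16; c'=3/10, d'=-8/5
row 2: denom=8−3·3/10=71/10; d'=(-38−3·-8/5)/(71/10)=-332/71
row 3: denom=8−1·10/71=558/71; d'=(44−1·-332/71)/(558/71)=192/31
row 4: denom=10−3·71/186=549/62; d'=(-5−3·192/31)/(549/62)=-1462/549
back: M4=-1462/549
back: M3=192/31−71/186·-1462/549=11875/1647
back: M2=-332/71−10/71·11875/1647=-9374/1647
back: M1=-8/5−3/10·-9374/1647=59/549
M: M0=0, M1=59/549, M2=-9374/1647, M3=11875/1647, M4=-1462/549, M5=0
seg 0: a=1, c=M0/2=0, d=(M1−M0)/(6·2)=59/6588, b=Δ0−h0·(2M0+M1)/6=3235/1647
seg 1: a=5, c=M1/2=59/1098, d=(M2−M1)/(6·3)=-9551/29646, b=Δ1−h1·(2M1+M2)/6=3412/1647
seg 2: a=3, c=M2/2=-4687/1647, d=(M3−M2)/(6·1)=787/366, b=Δ2−h2·(2M2+M3)/6=-20767/3294
seg 3: a=-4, c=M3/2=11875/3294, d=(M4−M3)/(6·3)=-16261/29646, b=Δ3−h3·(2M3+M4)/6=-9133/1647
seg 4: a=-3, c=M4/2=-731/549, d=(M5−M4)/(6·2)=731/3294, b=Δ4−h4·(2M4+M5)/6=4201/3294
t_q=27/4 → seg 3, τ=3/4; S=-4+-9133/1647·τ+11875/3294·τ²+-16261/29646·τ³=-149035/23424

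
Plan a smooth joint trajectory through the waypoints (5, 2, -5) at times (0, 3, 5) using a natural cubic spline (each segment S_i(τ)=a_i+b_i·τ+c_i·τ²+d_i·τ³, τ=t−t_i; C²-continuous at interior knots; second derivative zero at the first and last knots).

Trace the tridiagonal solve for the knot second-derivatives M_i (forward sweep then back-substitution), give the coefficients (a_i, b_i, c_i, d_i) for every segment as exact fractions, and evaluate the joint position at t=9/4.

Δ: Δ0=-1, Δ1=-7/2
row 1: diag=10, rhs=-15; c'=1/5, d'=-3/2
back: M1=-3/2
M: M0=0, M1=-3/2, M2=0
seg 0: a=5, c=M0/2=0, d=(M1−M0)/(6·3)=-1/12, b=Δ0−h0·(2M0+M1)/6=-1/4
seg 1: a=2, c=M1/2=-3/4, d=(M2−M1)/(6·2)=1/8, b=Δ1−h1·(2M1+M2)/6=-5/2
t_q=9/4 → seg 0, τ=9/4; S=5+-1/4·τ+0·τ²+-1/12·τ³=893/256

  seg 0: a=5 b=-1/4 c=0 d=-1/12
  seg 1: a=2 b=-5/2 c=-3/4 d=1/8
S(9/4) = 893/256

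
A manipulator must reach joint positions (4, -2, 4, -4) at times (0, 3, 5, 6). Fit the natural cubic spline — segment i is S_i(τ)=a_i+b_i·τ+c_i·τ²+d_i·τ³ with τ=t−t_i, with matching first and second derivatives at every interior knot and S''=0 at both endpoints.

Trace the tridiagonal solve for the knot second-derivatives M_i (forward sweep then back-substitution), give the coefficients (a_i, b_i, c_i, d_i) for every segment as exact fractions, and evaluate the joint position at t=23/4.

Δ: Δ0=-2, Δ1=3, Δ2=-8
row 1: diag=10, rhs=30; c'=1/5, d'=3
row 2: denom=6−2·1/5=28/5; d'=(-66−2·3)/(28/5)=-90/7
back: M2=-90/7
back: M1=3−1/5·-90/7=39/7
M: M0=0, M1=39/7, M2=-90/7, M3=0
seg 0: a=4, c=M0/2=0, d=(M1−M0)/(6·3)=13/42, b=Δ0−h0·(2M0+M1)/6=-67/14
seg 1: a=-2, c=M1/2=39/14, d=(M2−M1)/(6·2)=-43/28, b=Δ1−h1·(2M1+M2)/6=25/7
seg 2: a=4, c=M2/2=-45/7, d=(M3−M2)/(6·1)=15/7, b=Δ2−h2·(2M2+M3)/6=-26/7
t_q=23/4 → seg 2, τ=3/4; S=4+-26/7·τ+-45/7·τ²+15/7·τ³=-671/448

  seg 0: a=4 b=-67/14 c=0 d=13/42
  seg 1: a=-2 b=25/7 c=39/14 d=-43/28
  seg 2: a=4 b=-26/7 c=-45/7 d=15/7
S(23/4) = -671/448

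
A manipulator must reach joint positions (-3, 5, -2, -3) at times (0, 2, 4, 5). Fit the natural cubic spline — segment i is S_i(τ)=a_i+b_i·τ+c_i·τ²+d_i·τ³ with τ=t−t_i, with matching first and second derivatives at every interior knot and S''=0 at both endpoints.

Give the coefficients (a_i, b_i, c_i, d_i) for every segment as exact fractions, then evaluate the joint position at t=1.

Δ: Δ0=4, Δ1=-7/2, Δ2=-1
row 1: diag=8, rhs=-45; c'=1/4, d'=-45/8
row 2: denom=6−2·1/4=11/2; d'=(15−2·-45/8)/(11/2)=105/22
back: M2=105/22
back: M1=-45/8−1/4·105/22=-75/11
M: M0=0, M1=-75/11, M2=105/22, M3=0
seg 0: a=-3, c=M0/2=0, d=(M1−M0)/(6·2)=-25/44, b=Δ0−h0·(2M0+M1)/6=69/11
seg 1: a=5, c=M1/2=-75/22, d=(M2−M1)/(6·2)=85/88, b=Δ1−h1·(2M1+M2)/6=-6/11
seg 2: a=-2, c=M2/2=105/44, d=(M3−M2)/(6·1)=-35/44, b=Δ2−h2·(2M2+M3)/6=-57/22
t_q=1 → seg 0, τ=1; S=-3+69/11·τ+0·τ²+-25/44·τ³=119/44

  seg 0: a=-3 b=69/11 c=0 d=-25/44
  seg 1: a=5 b=-6/11 c=-75/22 d=85/88
  seg 2: a=-2 b=-57/22 c=105/44 d=-35/44
S(1) = 119/44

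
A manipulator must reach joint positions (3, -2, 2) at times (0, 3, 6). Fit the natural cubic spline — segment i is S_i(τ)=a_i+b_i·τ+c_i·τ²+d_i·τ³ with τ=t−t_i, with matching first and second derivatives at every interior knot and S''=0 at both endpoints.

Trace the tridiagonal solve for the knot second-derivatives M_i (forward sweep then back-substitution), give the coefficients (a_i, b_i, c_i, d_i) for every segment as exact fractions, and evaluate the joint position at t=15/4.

  seg 0: a=3 b=-29/12 c=0 d=1/12
  seg 1: a=-2 b=-1/6 c=3/4 d=-1/12
S(15/4) = -445/256

Δ: Δ0=-5/3, Δ1=4/3
row 1: diag=12, rhs=18; c'=1/4, d'=3/2
back: M1=3/2
M: M0=0, M1=3/2, M2=0
seg 0: a=3, c=M0/2=0, d=(M1−M0)/(6·3)=1/12, b=Δ0−h0·(2M0+M1)/6=-29/12
seg 1: a=-2, c=M1/2=3/4, d=(M2−M1)/(6·3)=-1/12, b=Δ1−h1·(2M1+M2)/6=-1/6
t_q=15/4 → seg 1, τ=3/4; S=-2+-1/6·τ+3/4·τ²+-1/12·τ³=-445/256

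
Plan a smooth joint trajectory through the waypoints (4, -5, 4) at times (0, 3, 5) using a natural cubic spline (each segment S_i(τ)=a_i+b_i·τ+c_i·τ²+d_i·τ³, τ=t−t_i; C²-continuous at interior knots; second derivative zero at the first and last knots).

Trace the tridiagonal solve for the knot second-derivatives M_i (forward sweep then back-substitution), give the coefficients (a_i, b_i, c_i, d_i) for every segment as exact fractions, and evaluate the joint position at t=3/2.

Δ: Δ0=-3, Δ1=9/2
row 1: diag=10, rhs=45; c'=1/5, d'=9/2
back: M1=9/2
M: M0=0, M1=9/2, M2=0
seg 0: a=4, c=M0/2=0, d=(M1−M0)/(6·3)=1/4, b=Δ0−h0·(2M0+M1)/6=-21/4
seg 1: a=-5, c=M1/2=9/4, d=(M2−M1)/(6·2)=-3/8, b=Δ1−h1·(2M1+M2)/6=3/2
t_q=3/2 → seg 0, τ=3/2; S=4+-21/4·τ+0·τ²+1/4·τ³=-97/32

  seg 0: a=4 b=-21/4 c=0 d=1/4
  seg 1: a=-5 b=3/2 c=9/4 d=-3/8
S(3/2) = -97/32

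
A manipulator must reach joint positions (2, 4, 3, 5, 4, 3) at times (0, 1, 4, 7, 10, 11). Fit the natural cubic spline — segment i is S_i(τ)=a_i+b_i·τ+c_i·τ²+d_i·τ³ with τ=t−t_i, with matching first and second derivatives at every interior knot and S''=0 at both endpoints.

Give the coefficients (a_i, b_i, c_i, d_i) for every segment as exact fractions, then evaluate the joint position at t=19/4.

Δ: Δ0=2, Δ1=-1/3, Δ2=2/3, Δ3=-1/3, Δ4=-1
row 1: diag=8, rhs=-14; c'=3/8, d'=-7/4
row 2: denom=12−3·3/8=87/8; d'=(6−3·-7/4)/(87/8)=30/29
row 3: denom=12−3·8/29=324/29; d'=(-6−3·30/29)/(324/29)=-22/27
row 4: denom=8−3·29/108=259/36; d'=(-4−3·-22/27)/(259/36)=-8/37
back: M4=-8/37
back: M3=-22/27−29/108·-8/37=-28/37
back: M2=30/29−8/29·-28/37=46/37
back: M1=-7/4−3/8·46/37=-82/37
M: M0=0, M1=-82/37, M2=46/37, M3=-28/37, M4=-8/37, M5=0
seg 0: a=2, c=M0/2=0, d=(M1−M0)/(6·1)=-41/111, b=Δ0−h0·(2M0+M1)/6=263/111
seg 1: a=4, c=M1/2=-41/37, d=(M2−M1)/(6·3)=64/333, b=Δ1−h1·(2M1+M2)/6=140/111
seg 2: a=3, c=M2/2=23/37, d=(M3−M2)/(6·3)=-1/9, b=Δ2−h2·(2M2+M3)/6=-22/111
seg 3: a=5, c=M3/2=-14/37, d=(M4−M3)/(6·3)=10/333, b=Δ3−h3·(2M3+M4)/6=59/111
seg 4: a=4, c=M4/2=-4/37, d=(M5−M4)/(6·1)=4/111, b=Δ4−h4·(2M4+M5)/6=-103/111
t_q=19/4 → seg 2, τ=3/4; S=3+-22/111·τ+23/37·τ²+-1/9·τ³=7469/2368

  seg 0: a=2 b=263/111 c=0 d=-41/111
  seg 1: a=4 b=140/111 c=-41/37 d=64/333
  seg 2: a=3 b=-22/111 c=23/37 d=-1/9
  seg 3: a=5 b=59/111 c=-14/37 d=10/333
  seg 4: a=4 b=-103/111 c=-4/37 d=4/111
S(19/4) = 7469/2368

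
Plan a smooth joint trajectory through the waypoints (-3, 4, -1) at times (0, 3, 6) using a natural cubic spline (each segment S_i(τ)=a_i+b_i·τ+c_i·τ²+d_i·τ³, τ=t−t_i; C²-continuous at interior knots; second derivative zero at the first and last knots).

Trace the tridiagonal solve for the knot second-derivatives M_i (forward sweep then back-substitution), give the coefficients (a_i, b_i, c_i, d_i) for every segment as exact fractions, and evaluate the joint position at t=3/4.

Δ: Δ0=7/3, Δ1=-5/3
row 1: diag=12, rhs=-24; c'=1/4, d'=-2
back: M1=-2
M: M0=0, M1=-2, M2=0
seg 0: a=-3, c=M0/2=0, d=(M1−M0)/(6·3)=-1/9, b=Δ0−h0·(2M0+M1)/6=10/3
seg 1: a=4, c=M1/2=-1, d=(M2−M1)/(6·3)=1/9, b=Δ1−h1·(2M1+M2)/6=1/3
t_q=3/4 → seg 0, τ=3/4; S=-3+10/3·τ+0·τ²+-1/9·τ³=-35/64

  seg 0: a=-3 b=10/3 c=0 d=-1/9
  seg 1: a=4 b=1/3 c=-1 d=1/9
S(3/4) = -35/64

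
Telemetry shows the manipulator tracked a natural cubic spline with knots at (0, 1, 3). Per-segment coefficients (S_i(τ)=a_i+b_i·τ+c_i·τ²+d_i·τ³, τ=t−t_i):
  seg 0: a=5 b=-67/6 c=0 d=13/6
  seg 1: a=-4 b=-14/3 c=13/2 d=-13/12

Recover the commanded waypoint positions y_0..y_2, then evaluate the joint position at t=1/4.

y_0=5 y_1=-4 y_2=4
S(1/4) = 287/128

y_0 = S_0(0) = a_0 = 5
y_1 = S_1(0) = a_1 = -4
y_2 = S_1(2) = 4
t_q=1/4 is in segment 0 (τ=1/4); S_0(τ)=287/128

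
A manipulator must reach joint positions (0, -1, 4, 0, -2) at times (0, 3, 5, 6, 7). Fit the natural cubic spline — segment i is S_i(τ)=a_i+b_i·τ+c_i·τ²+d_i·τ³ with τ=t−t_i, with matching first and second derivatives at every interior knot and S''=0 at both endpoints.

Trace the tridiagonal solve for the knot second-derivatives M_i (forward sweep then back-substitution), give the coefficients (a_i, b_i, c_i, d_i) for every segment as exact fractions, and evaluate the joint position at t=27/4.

Δ: Δ0=-1/3, Δ1=5/2, Δ2=-4, Δ3=-2
row 1: diag=10, rhs=17; c'=1/5, d'=17/10
row 2: denom=6−2·1/5=28/5; d'=(-39−2·17/10)/(28/5)=-53/7
row 3: denom=4−1·5/28=107/28; d'=(12−1·-53/7)/(107/28)=548/107
back: M3=548/107
back: M2=-53/7−5/28·548/107=-908/107
back: M1=17/10−1/5·-908/107=727/214
M: M0=0, M1=727/214, M2=-908/107, M3=548/107, M4=0
seg 0: a=0, c=M0/2=0, d=(M1−M0)/(6·3)=727/3852, b=Δ0−h0·(2M0+M1)/6=-2609/1284
seg 1: a=-1, c=M1/2=727/428, d=(M2−M1)/(6·2)=-2543/2568, b=Δ1−h1·(2M1+M2)/6=1967/642
seg 2: a=4, c=M2/2=-454/107, d=(M3−M2)/(6·1)=728/321, b=Δ2−h2·(2M2+M3)/6=-650/321
seg 3: a=0, c=M3/2=274/107, d=(M4−M3)/(6·1)=-274/321, b=Δ3−h3·(2M3+M4)/6=-1190/321
t_q=27/4 → seg 3, τ=3/4; S=0+-1190/321·τ+274/107·τ²+-274/321·τ³=-5821/3424

  seg 0: a=0 b=-2609/1284 c=0 d=727/3852
  seg 1: a=-1 b=1967/642 c=727/428 d=-2543/2568
  seg 2: a=4 b=-650/321 c=-454/107 d=728/321
  seg 3: a=0 b=-1190/321 c=274/107 d=-274/321
S(27/4) = -5821/3424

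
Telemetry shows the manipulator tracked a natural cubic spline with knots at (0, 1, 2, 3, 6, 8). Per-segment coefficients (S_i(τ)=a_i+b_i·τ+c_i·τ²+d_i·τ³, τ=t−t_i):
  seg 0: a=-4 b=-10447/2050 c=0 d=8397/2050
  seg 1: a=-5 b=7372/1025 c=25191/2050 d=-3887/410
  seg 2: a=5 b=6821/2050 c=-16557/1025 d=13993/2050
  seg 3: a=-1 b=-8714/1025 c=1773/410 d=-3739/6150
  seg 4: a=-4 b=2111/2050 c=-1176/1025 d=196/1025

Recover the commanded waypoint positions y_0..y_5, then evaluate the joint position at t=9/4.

y_0 = S_0(0) = a_0 = -4
y_1 = S_1(0) = a_1 = -5
y_2 = S_2(0) = a_2 = 5
y_3 = S_3(0) = a_3 = -1
y_4 = S_4(0) = a_4 = -4
y_5 = S_4(2) = -5
t_q=9/4 is in segment 2 (τ=1/4); S_2(τ)=646673/131200

y_0=-4 y_1=-5 y_2=5 y_3=-1 y_4=-4 y_5=-5
S(9/4) = 646673/131200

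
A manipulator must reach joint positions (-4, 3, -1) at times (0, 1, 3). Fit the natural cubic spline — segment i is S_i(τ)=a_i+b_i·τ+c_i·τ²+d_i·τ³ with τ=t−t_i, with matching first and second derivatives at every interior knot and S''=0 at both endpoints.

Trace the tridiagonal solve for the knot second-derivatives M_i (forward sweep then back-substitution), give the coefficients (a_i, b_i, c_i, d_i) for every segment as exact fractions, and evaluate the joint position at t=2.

Δ: Δ0=7, Δ1=-2
row 1: diag=6, rhs=-54; c'=1/3, d'=-9
back: M1=-9
M: M0=0, M1=-9, M2=0
seg 0: a=-4, c=M0/2=0, d=(M1−M0)/(6·1)=-3/2, b=Δ0−h0·(2M0+M1)/6=17/2
seg 1: a=3, c=M1/2=-9/2, d=(M2−M1)/(6·2)=3/4, b=Δ1−h1·(2M1+M2)/6=4
t_q=2 → seg 1, τ=1; S=3+4·τ+-9/2·τ²+3/4·τ³=13/4

  seg 0: a=-4 b=17/2 c=0 d=-3/2
  seg 1: a=3 b=4 c=-9/2 d=3/4
S(2) = 13/4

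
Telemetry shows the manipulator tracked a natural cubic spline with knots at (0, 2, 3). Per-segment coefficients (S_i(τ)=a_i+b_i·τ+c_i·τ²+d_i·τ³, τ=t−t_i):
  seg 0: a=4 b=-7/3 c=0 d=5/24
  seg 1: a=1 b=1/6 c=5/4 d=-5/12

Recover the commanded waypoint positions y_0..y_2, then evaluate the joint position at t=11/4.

y_0 = S_0(0) = a_0 = 4
y_1 = S_1(0) = a_1 = 1
y_2 = S_1(1) = 2
t_q=11/4 is in segment 1 (τ=3/4); S_1(τ)=423/256

y_0=4 y_1=1 y_2=2
S(11/4) = 423/256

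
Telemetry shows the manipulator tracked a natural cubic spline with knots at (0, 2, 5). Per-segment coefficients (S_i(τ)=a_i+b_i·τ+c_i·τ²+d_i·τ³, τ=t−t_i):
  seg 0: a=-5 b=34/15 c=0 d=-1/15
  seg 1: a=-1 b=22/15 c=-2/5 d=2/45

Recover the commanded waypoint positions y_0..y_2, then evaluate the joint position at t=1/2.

y_0=-5 y_1=-1 y_2=1
S(1/2) = -31/8

y_0 = S_0(0) = a_0 = -5
y_1 = S_1(0) = a_1 = -1
y_2 = S_1(3) = 1
t_q=1/2 is in segment 0 (τ=1/2); S_0(τ)=-31/8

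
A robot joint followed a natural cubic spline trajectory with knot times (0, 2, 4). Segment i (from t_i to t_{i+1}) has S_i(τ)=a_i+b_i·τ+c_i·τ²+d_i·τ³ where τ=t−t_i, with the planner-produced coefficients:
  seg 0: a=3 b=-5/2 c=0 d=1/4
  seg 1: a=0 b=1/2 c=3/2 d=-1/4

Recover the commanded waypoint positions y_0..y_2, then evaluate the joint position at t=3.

y_0 = S_0(0) = a_0 = 3
y_1 = S_1(0) = a_1 = 0
y_2 = S_1(2) = 5
t_q=3 is in segment 1 (τ=1); S_1(τ)=7/4

y_0=3 y_1=0 y_2=5
S(3) = 7/4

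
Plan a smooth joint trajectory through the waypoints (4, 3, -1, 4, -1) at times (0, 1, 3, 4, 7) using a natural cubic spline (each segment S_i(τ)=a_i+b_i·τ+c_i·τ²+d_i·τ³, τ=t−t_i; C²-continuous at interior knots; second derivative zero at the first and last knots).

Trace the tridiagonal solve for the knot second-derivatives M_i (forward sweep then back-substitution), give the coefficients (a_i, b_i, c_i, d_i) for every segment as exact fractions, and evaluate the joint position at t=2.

  seg 0: a=4 b=-233/750 c=0 d=-517/750
  seg 1: a=3 b=-892/375 c=-517/250 d=1693/1500
  seg 2: a=-1 b=217/75 c=588/125 d=-974/375
  seg 3: a=4 b=1691/375 c=-386/125 d=386/1125
S(2) = -159/500

Δ: Δ0=-1, Δ1=-2, Δ2=5, Δ3=-5/3
row 1: diag=6, rhs=-6; c'=1/3, d'=-1
row 2: denom=6−2·1/3=16/3; d'=(42−2·-1)/(16/3)=33/4
row 3: denom=8−1·3/16=125/16; d'=(-40−1·33/4)/(125/16)=-772/125
back: M3=-772/125
back: M2=33/4−3/16·-772/125=1176/125
back: M1=-1−1/3·1176/125=-517/125
M: M0=0, M1=-517/125, M2=1176/125, M3=-772/125, M4=0
seg 0: a=4, c=M0/2=0, d=(M1−M0)/(6·1)=-517/750, b=Δ0−h0·(2M0+M1)/6=-233/750
seg 1: a=3, c=M1/2=-517/250, d=(M2−M1)/(6·2)=1693/1500, b=Δ1−h1·(2M1+M2)/6=-892/375
seg 2: a=-1, c=M2/2=588/125, d=(M3−M2)/(6·1)=-974/375, b=Δ2−h2·(2M2+M3)/6=217/75
seg 3: a=4, c=M3/2=-386/125, d=(M4−M3)/(6·3)=386/1125, b=Δ3−h3·(2M3+M4)/6=1691/375
t_q=2 → seg 1, τ=1; S=3+-892/375·τ+-517/250·τ²+1693/1500·τ³=-159/500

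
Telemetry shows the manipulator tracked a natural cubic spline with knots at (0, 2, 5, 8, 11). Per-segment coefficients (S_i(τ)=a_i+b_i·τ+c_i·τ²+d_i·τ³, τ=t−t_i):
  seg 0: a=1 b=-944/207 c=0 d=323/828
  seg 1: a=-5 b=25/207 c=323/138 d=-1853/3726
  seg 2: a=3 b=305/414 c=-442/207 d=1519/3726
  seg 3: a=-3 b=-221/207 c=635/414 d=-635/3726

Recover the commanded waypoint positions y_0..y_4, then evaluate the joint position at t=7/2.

y_0=1 y_1=-5 y_2=3 y_3=-3 y_4=3
S(7/2) = -453/368

y_0 = S_0(0) = a_0 = 1
y_1 = S_1(0) = a_1 = -5
y_2 = S_2(0) = a_2 = 3
y_3 = S_3(0) = a_3 = -3
y_4 = S_3(3) = 3
t_q=7/2 is in segment 1 (τ=3/2); S_1(τ)=-453/368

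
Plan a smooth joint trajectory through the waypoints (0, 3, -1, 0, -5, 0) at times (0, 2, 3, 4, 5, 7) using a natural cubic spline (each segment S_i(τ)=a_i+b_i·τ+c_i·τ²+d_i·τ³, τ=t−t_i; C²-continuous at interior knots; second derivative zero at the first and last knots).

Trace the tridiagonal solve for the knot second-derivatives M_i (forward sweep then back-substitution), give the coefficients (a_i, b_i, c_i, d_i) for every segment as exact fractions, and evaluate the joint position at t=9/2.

  seg 0: a=0 b=4005/986 c=0 d=-1263/1972
  seg 1: a=3 b=-3573/986 c=-3789/986 d=1709/493
  seg 2: a=-1 b=-897/986 c=6465/986 d=-79/17
  seg 3: a=0 b=-1713/986 c=-7281/986 d=2032/493
  seg 4: a=-5 b=-4083/986 c=4911/986 d=-1637/1972
S(9/2) = -8675/3944

Δ: Δ0=3/2, Δ1=-4, Δ2=1, Δ3=-5, Δ4=5/2
row 1: diag=6, rhs=-33; c'=1/6, d'=-11/2
row 2: denom=4−1·1/6=23/6; d'=(30−1·-11/2)/(23/6)=213/23
row 3: denom=4−1·6/23=86/23; d'=(-36−1·213/23)/(86/23)=-1041/86
row 4: denom=6−1·23/86=493/86; d'=(45−1·-1041/86)/(493/86)=4911/493
back: M4=4911/493
back: M3=-1041/86−23/86·4911/493=-7281/493
back: M2=213/23−6/23·-7281/493=6465/493
back: M1=-11/2−1/6·6465/493=-3789/493
M: M0=0, M1=-3789/493, M2=6465/493, M3=-7281/493, M4=4911/493, M5=0
seg 0: a=0, c=M0/2=0, d=(M1−M0)/(6·2)=-1263/1972, b=Δ0−h0·(2M0+M1)/6=4005/986
seg 1: a=3, c=M1/2=-3789/986, d=(M2−M1)/(6·1)=1709/493, b=Δ1−h1·(2M1+M2)/6=-3573/986
seg 2: a=-1, c=M2/2=6465/986, d=(M3−M2)/(6·1)=-79/17, b=Δ2−h2·(2M2+M3)/6=-897/986
seg 3: a=0, c=M3/2=-7281/986, d=(M4−M3)/(6·1)=2032/493, b=Δ3−h3·(2M3+M4)/6=-1713/986
seg 4: a=-5, c=M4/2=4911/986, d=(M5−M4)/(6·2)=-1637/1972, b=Δ4−h4·(2M4+M5)/6=-4083/986
t_q=9/2 → seg 3, τ=1/2; S=0+-1713/986·τ+-7281/986·τ²+2032/493·τ³=-8675/3944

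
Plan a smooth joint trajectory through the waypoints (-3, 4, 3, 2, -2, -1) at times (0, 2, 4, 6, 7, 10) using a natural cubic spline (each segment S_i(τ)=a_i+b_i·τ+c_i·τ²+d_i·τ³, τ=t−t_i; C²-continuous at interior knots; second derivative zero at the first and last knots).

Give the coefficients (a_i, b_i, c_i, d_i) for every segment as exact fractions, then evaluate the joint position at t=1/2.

  seg 0: a=-3 b=17977/3846 c=0 d=-1129/3846
  seg 1: a=4 b=4429/3846 c=-1129/641 d=1799/3846
  seg 2: a=3 b=-1079/3846 c=670/641 d=-2221/3846
  seg 3: a=2 b=-11651/3846 c=-1551/641 d=5573/3846
  seg 4: a=-2 b=-6772/1923 c=2471/1282 d=-2471/11538
S(1/2) = -7175/10256

Δ: Δ0=7/2, Δ1=-1/2, Δ2=-1/2, Δ3=-4, Δ4=1/3
row 1: diag=8, rhs=-24; c'=1/4, d'=-3
row 2: denom=8−2·1/4=15/2; d'=(0−2·-3)/(15/2)=4/5
row 3: denom=6−2·4/15=82/15; d'=(-21−2·4/5)/(82/15)=-339/82
row 4: denom=8−1·15/82=641/82; d'=(26−1·-339/82)/(641/82)=2471/641
back: M4=2471/641
back: M3=-339/82−15/82·2471/641=-3102/641
back: M2=4/5−4/15·-3102/641=1340/641
back: M1=-3−1/4·1340/641=-2258/641
M: M0=0, M1=-2258/641, M2=1340/641, M3=-3102/641, M4=2471/641, M5=0
seg 0: a=-3, c=M0/2=0, d=(M1−M0)/(6·2)=-1129/3846, b=Δ0−h0·(2M0+M1)/6=17977/3846
seg 1: a=4, c=M1/2=-1129/641, d=(M2−M1)/(6·2)=1799/3846, b=Δ1−h1·(2M1+M2)/6=4429/3846
seg 2: a=3, c=M2/2=670/641, d=(M3−M2)/(6·2)=-2221/3846, b=Δ2−h2·(2M2+M3)/6=-1079/3846
seg 3: a=2, c=M3/2=-1551/641, d=(M4−M3)/(6·1)=5573/3846, b=Δ3−h3·(2M3+M4)/6=-11651/3846
seg 4: a=-2, c=M4/2=2471/1282, d=(M5−M4)/(6·3)=-2471/11538, b=Δ4−h4·(2M4+M5)/6=-6772/1923
t_q=1/2 → seg 0, τ=1/2; S=-3+17977/3846·τ+0·τ²+-1129/3846·τ³=-7175/10256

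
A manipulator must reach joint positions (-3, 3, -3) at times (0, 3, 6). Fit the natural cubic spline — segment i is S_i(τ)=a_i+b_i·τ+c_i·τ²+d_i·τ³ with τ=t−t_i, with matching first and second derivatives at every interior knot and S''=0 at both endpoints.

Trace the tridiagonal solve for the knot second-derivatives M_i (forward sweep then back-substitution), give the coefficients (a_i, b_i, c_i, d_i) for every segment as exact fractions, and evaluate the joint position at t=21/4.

Δ: Δ0=2, Δ1=-2
row 1: diag=12, rhs=-24; c'=1/4, d'=-2
back: M1=-2
M: M0=0, M1=-2, M2=0
seg 0: a=-3, c=M0/2=0, d=(M1−M0)/(6·3)=-1/9, b=Δ0−h0·(2M0+M1)/6=3
seg 1: a=3, c=M1/2=-1, d=(M2−M1)/(6·3)=1/9, b=Δ1−h1·(2M1+M2)/6=0
t_q=21/4 → seg 1, τ=9/4; S=3+0·τ+-1·τ²+1/9·τ³=-51/64

  seg 0: a=-3 b=3 c=0 d=-1/9
  seg 1: a=3 b=0 c=-1 d=1/9
S(21/4) = -51/64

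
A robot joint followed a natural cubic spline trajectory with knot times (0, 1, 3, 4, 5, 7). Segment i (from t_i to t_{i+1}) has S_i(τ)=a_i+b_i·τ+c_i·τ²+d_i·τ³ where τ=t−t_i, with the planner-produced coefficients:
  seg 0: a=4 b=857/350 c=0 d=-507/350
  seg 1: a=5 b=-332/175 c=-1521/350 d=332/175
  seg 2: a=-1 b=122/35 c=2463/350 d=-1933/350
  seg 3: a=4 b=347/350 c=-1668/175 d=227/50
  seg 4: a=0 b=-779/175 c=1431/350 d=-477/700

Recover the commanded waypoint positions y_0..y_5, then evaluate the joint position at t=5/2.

y_0 = S_0(0) = a_0 = 4
y_1 = S_1(0) = a_1 = 5
y_2 = S_2(0) = a_2 = -1
y_3 = S_3(0) = a_3 = 4
y_4 = S_4(0) = a_4 = 0
y_5 = S_4(2) = 2
t_q=5/2 is in segment 1 (τ=3/2); S_1(τ)=-1709/1400

y_0=4 y_1=5 y_2=-1 y_3=4 y_4=0 y_5=2
S(5/2) = -1709/1400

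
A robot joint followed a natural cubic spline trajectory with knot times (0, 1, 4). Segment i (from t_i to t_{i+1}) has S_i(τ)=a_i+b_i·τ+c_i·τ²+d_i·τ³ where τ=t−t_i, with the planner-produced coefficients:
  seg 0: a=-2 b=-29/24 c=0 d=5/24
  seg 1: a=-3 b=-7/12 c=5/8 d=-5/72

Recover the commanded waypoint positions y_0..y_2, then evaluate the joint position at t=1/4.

y_0 = S_0(0) = a_0 = -2
y_1 = S_1(0) = a_1 = -3
y_2 = S_1(3) = -1
t_q=1/4 is in segment 0 (τ=1/4); S_0(τ)=-1177/512

y_0=-2 y_1=-3 y_2=-1
S(1/4) = -1177/512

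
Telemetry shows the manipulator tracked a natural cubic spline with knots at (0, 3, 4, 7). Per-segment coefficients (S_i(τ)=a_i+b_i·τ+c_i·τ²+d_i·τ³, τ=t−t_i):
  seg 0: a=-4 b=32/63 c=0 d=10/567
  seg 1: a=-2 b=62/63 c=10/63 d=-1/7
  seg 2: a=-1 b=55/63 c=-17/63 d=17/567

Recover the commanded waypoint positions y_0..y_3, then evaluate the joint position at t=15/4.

y_0 = S_0(0) = a_0 = -4
y_1 = S_1(0) = a_1 = -2
y_2 = S_2(0) = a_2 = -1
y_3 = S_2(3) = 0
t_q=15/4 is in segment 1 (τ=3/4); S_1(τ)=-1657/1344

y_0=-4 y_1=-2 y_2=-1 y_3=0
S(15/4) = -1657/1344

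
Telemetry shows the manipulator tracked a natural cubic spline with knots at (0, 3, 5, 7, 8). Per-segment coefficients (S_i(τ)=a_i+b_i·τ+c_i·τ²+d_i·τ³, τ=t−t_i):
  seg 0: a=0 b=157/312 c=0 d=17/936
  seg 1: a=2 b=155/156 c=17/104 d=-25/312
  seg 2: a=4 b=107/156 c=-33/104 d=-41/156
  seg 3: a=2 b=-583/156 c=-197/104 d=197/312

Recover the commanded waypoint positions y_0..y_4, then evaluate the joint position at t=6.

y_0=0 y_1=2 y_2=4 y_3=2 y_4=-3
S(6) = 427/104

y_0 = S_0(0) = a_0 = 0
y_1 = S_1(0) = a_1 = 2
y_2 = S_2(0) = a_2 = 4
y_3 = S_3(0) = a_3 = 2
y_4 = S_3(1) = -3
t_q=6 is in segment 2 (τ=1); S_2(τ)=427/104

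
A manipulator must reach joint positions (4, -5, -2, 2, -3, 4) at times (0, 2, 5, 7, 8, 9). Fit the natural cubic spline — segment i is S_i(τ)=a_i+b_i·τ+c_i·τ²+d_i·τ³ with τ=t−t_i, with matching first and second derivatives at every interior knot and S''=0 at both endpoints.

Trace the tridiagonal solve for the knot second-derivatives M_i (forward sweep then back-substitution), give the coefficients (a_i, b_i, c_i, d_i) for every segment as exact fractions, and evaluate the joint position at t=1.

Δ: Δ0=-9/2, Δ1=1, Δ2=2, Δ3=-5, Δ4=7
row 1: diag=10, rhs=33; c'=3/10, d'=33/10
row 2: denom=10−3·3/10=91/10; d'=(6−3·33/10)/(91/10)=-3/7
row 3: denom=6−2·20/91=506/91; d'=(-42−2·-3/7)/(506/91)=-1872/253
row 4: denom=4−1·91/506=1933/506; d'=(72−1·-1872/253)/(1933/506)=40176/1933
back: M4=40176/1933
back: M3=-1872/253−91/506·40176/1933=-21528/1933
back: M2=-3/7−20/91·-21528/1933=3903/1933
back: M1=33/10−3/10·3903/1933=5208/1933
M: M0=0, M1=5208/1933, M2=3903/1933, M3=-21528/1933, M4=40176/1933, M5=0
seg 0: a=4, c=M0/2=0, d=(M1−M0)/(6·2)=434/1933, b=Δ0−h0·(2M0+M1)/6=-20869/3866
seg 1: a=-5, c=M1/2=2604/1933, d=(M2−M1)/(6·3)=-145/3866, b=Δ1−h1·(2M1+M2)/6=-10453/3866
seg 2: a=-2, c=M2/2=3903/3866, d=(M3−M2)/(6·2)=-8477/7732, b=Δ2−h2·(2M2+M3)/6=8440/1933
seg 3: a=2, c=M3/2=-10764/1933, d=(M4−M3)/(6·1)=10284/1933, b=Δ3−h3·(2M3+M4)/6=-9185/1933
seg 4: a=-3, c=M4/2=20088/1933, d=(M5−M4)/(6·1)=-6696/1933, b=Δ4−h4·(2M4+M5)/6=139/1933
t_q=1 → seg 0, τ=1; S=4+-20869/3866·τ+0·τ²+434/1933·τ³=-4537/3866

  seg 0: a=4 b=-20869/3866 c=0 d=434/1933
  seg 1: a=-5 b=-10453/3866 c=2604/1933 d=-145/3866
  seg 2: a=-2 b=8440/1933 c=3903/3866 d=-8477/7732
  seg 3: a=2 b=-9185/1933 c=-10764/1933 d=10284/1933
  seg 4: a=-3 b=139/1933 c=20088/1933 d=-6696/1933
S(1) = -4537/3866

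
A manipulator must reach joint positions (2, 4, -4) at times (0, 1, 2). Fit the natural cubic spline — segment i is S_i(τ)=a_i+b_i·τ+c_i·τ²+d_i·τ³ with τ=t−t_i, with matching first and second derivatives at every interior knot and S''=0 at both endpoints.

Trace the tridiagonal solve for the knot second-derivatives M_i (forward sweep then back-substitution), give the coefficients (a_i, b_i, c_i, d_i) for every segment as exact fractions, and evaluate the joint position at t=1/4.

Δ: Δ0=2, Δ1=-8
row 1: diag=4, rhs=-60; c'=1/4, d'=-15
back: M1=-15
M: M0=0, M1=-15, M2=0
seg 0: a=2, c=M0/2=0, d=(M1−M0)/(6·1)=-5/2, b=Δ0−h0·(2M0+M1)/6=9/2
seg 1: a=4, c=M1/2=-15/2, d=(M2−M1)/(6·1)=5/2, b=Δ1−h1·(2M1+M2)/6=-3
t_q=1/4 → seg 0, τ=1/4; S=2+9/2·τ+0·τ²+-5/2·τ³=395/128

  seg 0: a=2 b=9/2 c=0 d=-5/2
  seg 1: a=4 b=-3 c=-15/2 d=5/2
S(1/4) = 395/128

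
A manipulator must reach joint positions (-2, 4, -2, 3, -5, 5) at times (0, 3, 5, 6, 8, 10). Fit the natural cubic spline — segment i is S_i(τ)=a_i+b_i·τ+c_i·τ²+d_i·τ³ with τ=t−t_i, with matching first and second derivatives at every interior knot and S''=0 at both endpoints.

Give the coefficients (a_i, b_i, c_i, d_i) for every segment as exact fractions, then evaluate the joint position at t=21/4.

  seg 0: a=-2 b=2815/596 c=0 d=-541/1788
  seg 1: a=4 b=-1027/298 c=-1623/596 d=439/298
  seg 2: a=-2 b=995/298 c=3645/596 d=-2655/596
  seg 3: a=3 b=1315/596 c=-1080/149 d=4941/2384
  seg 4: a=-5 b=-571/298 c=6183/1192 d=-2061/2384
S(21/4) = -32523/38144

Δ: Δ0=2, Δ1=-3, Δ2=5, Δ3=-4, Δ4=5
row 1: diag=10, rhs=-30; c'=1/5, d'=-3
row 2: denom=6−2·1/5=28/5; d'=(48−2·-3)/(28/5)=135/14
row 3: denom=6−1·5/28=163/28; d'=(-54−1·135/14)/(163/28)=-1782/163
row 4: denom=8−2·56/163=1192/163; d'=(54−2·-1782/163)/(1192/163)=6183/596
back: M4=6183/596
back: M3=-1782/163−56/163·6183/596=-2160/149
back: M2=135/14−5/28·-2160/149=3645/298
back: M1=-3−1/5·3645/298=-1623/298
M: M0=0, M1=-1623/298, M2=3645/298, M3=-2160/149, M4=6183/596, M5=0
seg 0: a=-2, c=M0/2=0, d=(M1−M0)/(6·3)=-541/1788, b=Δ0−h0·(2M0+M1)/6=2815/596
seg 1: a=4, c=M1/2=-1623/596, d=(M2−M1)/(6·2)=439/298, b=Δ1−h1·(2M1+M2)/6=-1027/298
seg 2: a=-2, c=M2/2=3645/596, d=(M3−M2)/(6·1)=-2655/596, b=Δ2−h2·(2M2+M3)/6=995/298
seg 3: a=3, c=M3/2=-1080/149, d=(M4−M3)/(6·2)=4941/2384, b=Δ3−h3·(2M3+M4)/6=1315/596
seg 4: a=-5, c=M4/2=6183/1192, d=(M5−M4)/(6·2)=-2061/2384, b=Δ4−h4·(2M4+M5)/6=-571/298
t_q=21/4 → seg 2, τ=1/4; S=-2+995/298·τ+3645/596·τ²+-2655/596·τ³=-32523/38144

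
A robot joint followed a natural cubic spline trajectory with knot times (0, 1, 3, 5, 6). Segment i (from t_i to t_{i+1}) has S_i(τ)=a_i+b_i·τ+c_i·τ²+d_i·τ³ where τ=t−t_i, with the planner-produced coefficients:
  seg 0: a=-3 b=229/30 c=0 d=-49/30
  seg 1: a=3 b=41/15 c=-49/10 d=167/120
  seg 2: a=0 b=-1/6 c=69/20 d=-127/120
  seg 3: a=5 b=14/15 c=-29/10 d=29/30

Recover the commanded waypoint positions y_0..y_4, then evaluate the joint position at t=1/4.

y_0 = S_0(0) = a_0 = -3
y_1 = S_1(0) = a_1 = 3
y_2 = S_2(0) = a_2 = 0
y_3 = S_3(0) = a_3 = 5
y_4 = S_3(1) = 4
t_q=1/4 is in segment 0 (τ=1/4); S_0(τ)=-143/128

y_0=-3 y_1=3 y_2=0 y_3=5 y_4=4
S(1/4) = -143/128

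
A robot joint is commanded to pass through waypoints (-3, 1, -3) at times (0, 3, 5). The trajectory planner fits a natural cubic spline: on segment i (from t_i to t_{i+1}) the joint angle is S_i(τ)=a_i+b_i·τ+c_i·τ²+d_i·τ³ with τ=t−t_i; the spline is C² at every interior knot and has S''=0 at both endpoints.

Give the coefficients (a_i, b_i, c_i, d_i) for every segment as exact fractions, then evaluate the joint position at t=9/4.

Δ: Δ0=4/3, Δ1=-2
row 1: diag=10, rhs=-20; c'=1/5, d'=-2
back: M1=-2
M: M0=0, M1=-2, M2=0
seg 0: a=-3, c=M0/2=0, d=(M1−M0)/(6·3)=-1/9, b=Δ0−h0·(2M0+M1)/6=7/3
seg 1: a=1, c=M1/2=-1, d=(M2−M1)/(6·2)=1/6, b=Δ1−h1·(2M1+M2)/6=-2/3
t_q=9/4 → seg 0, τ=9/4; S=-3+7/3·τ+0·τ²+-1/9·τ³=63/64

  seg 0: a=-3 b=7/3 c=0 d=-1/9
  seg 1: a=1 b=-2/3 c=-1 d=1/6
S(9/4) = 63/64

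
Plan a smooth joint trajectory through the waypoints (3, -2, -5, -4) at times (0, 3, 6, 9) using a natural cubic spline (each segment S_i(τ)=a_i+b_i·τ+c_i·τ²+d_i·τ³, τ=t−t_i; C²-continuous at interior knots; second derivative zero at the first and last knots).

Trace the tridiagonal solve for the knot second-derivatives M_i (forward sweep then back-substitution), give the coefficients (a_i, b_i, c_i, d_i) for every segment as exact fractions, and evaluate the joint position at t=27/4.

Δ: Δ0=-5/3, Δ1=-1, Δ2=1/3
row 1: diag=12, rhs=4; c'=1/4, d'=1/3
row 2: denom=12−3·1/4=45/4; d'=(8−3·1/3)/(45/4)=28/45
back: M2=28/45
back: M1=1/3−1/4·28/45=8/45
M: M0=0, M1=8/45, M2=28/45, M3=0
seg 0: a=3, c=M0/2=0, d=(M1−M0)/(6·3)=4/405, b=Δ0−h0·(2M0+M1)/6=-79/45
seg 1: a=-2, c=M1/2=4/45, d=(M2−M1)/(6·3)=2/81, b=Δ1−h1·(2M1+M2)/6=-67/45
seg 2: a=-5, c=M2/2=14/45, d=(M3−M2)/(6·3)=-14/405, b=Δ2−h2·(2M2+M3)/6=-13/45
t_q=27/4 → seg 2, τ=3/4; S=-5+-13/45·τ+14/45·τ²+-14/405·τ³=-809/160

  seg 0: a=3 b=-79/45 c=0 d=4/405
  seg 1: a=-2 b=-67/45 c=4/45 d=2/81
  seg 2: a=-5 b=-13/45 c=14/45 d=-14/405
S(27/4) = -809/160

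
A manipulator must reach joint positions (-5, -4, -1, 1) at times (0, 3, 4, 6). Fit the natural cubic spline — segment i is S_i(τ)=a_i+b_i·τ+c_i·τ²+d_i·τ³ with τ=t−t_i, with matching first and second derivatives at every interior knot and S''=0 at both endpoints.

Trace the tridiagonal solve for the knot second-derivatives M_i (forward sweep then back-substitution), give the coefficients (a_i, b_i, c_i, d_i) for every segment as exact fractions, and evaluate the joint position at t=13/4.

Δ: Δ0=1/3, Δ1=3, Δ2=1
row 1: diag=8, rhs=16; c'=1/8, d'=2
row 2: denom=6−1·1/8=47/8; d'=(-12−1·2)/(47/8)=-112/47
back: M2=-112/47
back: M1=2−1/8·-112/47=108/47
M: M0=0, M1=108/47, M2=-112/47, M3=0
seg 0: a=-5, c=M0/2=0, d=(M1−M0)/(6·3)=6/47, b=Δ0−h0·(2M0+M1)/6=-115/141
seg 1: a=-4, c=M1/2=54/47, d=(M2−M1)/(6·1)=-110/141, b=Δ1−h1·(2M1+M2)/6=371/141
seg 2: a=-1, c=M2/2=-56/47, d=(M3−M2)/(6·2)=28/141, b=Δ2−h2·(2M2+M3)/6=365/141
t_q=13/4 → seg 1, τ=1/4; S=-4+371/141·τ+54/47·τ²+-110/141·τ³=-4937/1504

  seg 0: a=-5 b=-115/141 c=0 d=6/47
  seg 1: a=-4 b=371/141 c=54/47 d=-110/141
  seg 2: a=-1 b=365/141 c=-56/47 d=28/141
S(13/4) = -4937/1504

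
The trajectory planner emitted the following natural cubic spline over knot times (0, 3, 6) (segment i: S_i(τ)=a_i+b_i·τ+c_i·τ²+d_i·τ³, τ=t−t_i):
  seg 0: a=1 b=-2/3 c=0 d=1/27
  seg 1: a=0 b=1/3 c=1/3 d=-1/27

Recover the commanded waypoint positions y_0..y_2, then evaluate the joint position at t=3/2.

y_0 = S_0(0) = a_0 = 1
y_1 = S_1(0) = a_1 = 0
y_2 = S_1(3) = 3
t_q=3/2 is in segment 0 (τ=3/2); S_0(τ)=1/8

y_0=1 y_1=0 y_2=3
S(3/2) = 1/8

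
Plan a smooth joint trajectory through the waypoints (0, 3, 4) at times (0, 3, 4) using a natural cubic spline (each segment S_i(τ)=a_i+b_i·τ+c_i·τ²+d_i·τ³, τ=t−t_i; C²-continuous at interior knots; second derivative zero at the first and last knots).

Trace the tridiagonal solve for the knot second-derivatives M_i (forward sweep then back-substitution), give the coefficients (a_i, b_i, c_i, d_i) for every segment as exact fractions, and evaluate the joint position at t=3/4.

Δ: Δ0=1, Δ1=1
row 1: diag=8, rhs=0; c'=1/8, d'=0
back: M1=0
M: M0=0, M1=0, M2=0
seg 0: a=0, c=M0/2=0, d=(M1−M0)/(6·3)=0, b=Δ0−h0·(2M0+M1)/6=1
seg 1: a=3, c=M1/2=0, d=(M2−M1)/(6·1)=0, b=Δ1−h1·(2M1+M2)/6=1
t_q=3/4 → seg 0, τ=3/4; S=0+1·τ+0·τ²+0·τ³=3/4

  seg 0: a=0 b=1 c=0 d=0
  seg 1: a=3 b=1 c=0 d=0
S(3/4) = 3/4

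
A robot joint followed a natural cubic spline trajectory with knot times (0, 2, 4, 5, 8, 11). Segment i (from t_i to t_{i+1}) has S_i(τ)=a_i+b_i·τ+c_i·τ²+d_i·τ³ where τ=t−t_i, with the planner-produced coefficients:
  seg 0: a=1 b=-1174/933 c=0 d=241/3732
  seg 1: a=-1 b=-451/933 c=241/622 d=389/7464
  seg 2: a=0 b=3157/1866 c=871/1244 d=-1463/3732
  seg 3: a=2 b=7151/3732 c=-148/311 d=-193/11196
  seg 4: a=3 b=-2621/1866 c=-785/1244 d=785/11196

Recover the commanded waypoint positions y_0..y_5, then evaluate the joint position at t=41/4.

y_0 = S_0(0) = a_0 = 1
y_1 = S_1(0) = a_1 = -1
y_2 = S_2(0) = a_2 = 0
y_3 = S_3(0) = a_3 = 2
y_4 = S_4(0) = a_4 = 3
y_5 = S_4(3) = -5
t_q=41/4 is in segment 4 (τ=9/4); S_4(τ)=-203523/79616

y_0=1 y_1=-1 y_2=0 y_3=2 y_4=3 y_5=-5
S(41/4) = -203523/79616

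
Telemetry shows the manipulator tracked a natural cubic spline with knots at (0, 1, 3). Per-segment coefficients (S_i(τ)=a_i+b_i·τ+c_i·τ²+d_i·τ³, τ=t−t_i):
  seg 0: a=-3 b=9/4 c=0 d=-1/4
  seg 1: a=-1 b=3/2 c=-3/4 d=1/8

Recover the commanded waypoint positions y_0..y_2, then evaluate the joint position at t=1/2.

y_0=-3 y_1=-1 y_2=0
S(1/2) = -61/32

y_0 = S_0(0) = a_0 = -3
y_1 = S_1(0) = a_1 = -1
y_2 = S_1(2) = 0
t_q=1/2 is in segment 0 (τ=1/2); S_0(τ)=-61/32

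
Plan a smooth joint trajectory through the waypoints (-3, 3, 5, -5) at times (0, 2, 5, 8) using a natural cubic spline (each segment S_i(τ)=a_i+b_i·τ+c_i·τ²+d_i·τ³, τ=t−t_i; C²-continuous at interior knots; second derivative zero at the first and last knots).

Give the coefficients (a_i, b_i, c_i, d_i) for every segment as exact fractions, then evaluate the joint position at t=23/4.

Δ: Δ0=3, Δ1=2/3, Δ2=-10/3
row 1: diag=10, rhs=-14; c'=3/10, d'=-7/5
row 2: denom=12−3·3/10=111/10; d'=(-24−3·-7/5)/(111/10)=-66/37
back: M2=-66/37
back: M1=-7/5−3/10·-66/37=-32/37
M: M0=0, M1=-32/37, M2=-66/37, M3=0
seg 0: a=-3, c=M0/2=0, d=(M1−M0)/(6·2)=-8/111, b=Δ0−h0·(2M0+M1)/6=365/111
seg 1: a=3, c=M1/2=-16/37, d=(M2−M1)/(6·3)=-17/333, b=Δ1−h1·(2M1+M2)/6=269/111
seg 2: a=5, c=M2/2=-33/37, d=(M3−M2)/(6·3)=11/111, b=Δ2−h2·(2M2+M3)/6=-172/111
t_q=23/4 → seg 2, τ=3/4; S=5+-172/111·τ+-33/37·τ²+11/111·τ³=7999/2368

  seg 0: a=-3 b=365/111 c=0 d=-8/111
  seg 1: a=3 b=269/111 c=-16/37 d=-17/333
  seg 2: a=5 b=-172/111 c=-33/37 d=11/111
S(23/4) = 7999/2368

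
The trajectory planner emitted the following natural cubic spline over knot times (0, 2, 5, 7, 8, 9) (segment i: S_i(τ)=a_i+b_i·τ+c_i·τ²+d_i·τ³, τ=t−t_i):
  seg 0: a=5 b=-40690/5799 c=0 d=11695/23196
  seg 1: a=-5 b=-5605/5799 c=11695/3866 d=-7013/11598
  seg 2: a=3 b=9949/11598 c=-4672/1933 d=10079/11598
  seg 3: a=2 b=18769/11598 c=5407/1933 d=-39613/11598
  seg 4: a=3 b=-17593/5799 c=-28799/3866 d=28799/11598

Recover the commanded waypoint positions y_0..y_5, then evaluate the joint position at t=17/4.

y_0=5 y_1=-5 y_2=3 y_3=2 y_4=3 y_5=-5
S(17/4) = 309821/247424

y_0 = S_0(0) = a_0 = 5
y_1 = S_1(0) = a_1 = -5
y_2 = S_2(0) = a_2 = 3
y_3 = S_3(0) = a_3 = 2
y_4 = S_4(0) = a_4 = 3
y_5 = S_4(1) = -5
t_q=17/4 is in segment 1 (τ=9/4); S_1(τ)=309821/247424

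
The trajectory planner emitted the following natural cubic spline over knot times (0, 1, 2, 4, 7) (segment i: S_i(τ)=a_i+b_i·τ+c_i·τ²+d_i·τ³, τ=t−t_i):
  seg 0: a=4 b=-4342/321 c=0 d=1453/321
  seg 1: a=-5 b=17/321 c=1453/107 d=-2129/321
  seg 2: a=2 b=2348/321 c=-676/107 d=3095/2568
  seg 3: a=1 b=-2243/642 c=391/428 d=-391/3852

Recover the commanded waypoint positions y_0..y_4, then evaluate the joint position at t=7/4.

y_0=4 y_1=-5 y_2=2 y_3=1 y_4=-4
S(7/4) = -821/6848

y_0 = S_0(0) = a_0 = 4
y_1 = S_1(0) = a_1 = -5
y_2 = S_2(0) = a_2 = 2
y_3 = S_3(0) = a_3 = 1
y_4 = S_3(3) = -4
t_q=7/4 is in segment 1 (τ=3/4); S_1(τ)=-821/6848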